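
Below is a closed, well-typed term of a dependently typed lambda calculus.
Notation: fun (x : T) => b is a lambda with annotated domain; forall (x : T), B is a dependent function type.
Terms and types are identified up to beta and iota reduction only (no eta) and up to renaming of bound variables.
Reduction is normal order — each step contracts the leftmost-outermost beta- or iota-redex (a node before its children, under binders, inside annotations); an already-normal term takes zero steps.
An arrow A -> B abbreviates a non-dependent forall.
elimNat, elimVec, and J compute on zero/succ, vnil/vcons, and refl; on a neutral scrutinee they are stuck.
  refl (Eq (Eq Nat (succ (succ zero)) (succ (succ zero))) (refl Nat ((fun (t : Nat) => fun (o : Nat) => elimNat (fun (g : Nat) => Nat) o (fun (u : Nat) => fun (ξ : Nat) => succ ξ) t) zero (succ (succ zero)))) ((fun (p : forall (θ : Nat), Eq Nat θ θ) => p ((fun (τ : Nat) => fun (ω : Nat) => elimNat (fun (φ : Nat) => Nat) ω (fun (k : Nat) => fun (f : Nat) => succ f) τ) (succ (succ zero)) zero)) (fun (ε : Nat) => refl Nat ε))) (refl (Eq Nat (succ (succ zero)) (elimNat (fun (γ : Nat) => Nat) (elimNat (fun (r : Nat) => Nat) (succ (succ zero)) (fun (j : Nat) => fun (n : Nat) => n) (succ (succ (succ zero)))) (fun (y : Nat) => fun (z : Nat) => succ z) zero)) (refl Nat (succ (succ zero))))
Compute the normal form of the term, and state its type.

reduced normal form:
  refl (Eq (Eq Nat (succ (succ zero)) (succ (succ zero))) (refl Nat (succ (succ zero))) (refl Nat (succ (succ zero)))) (refl (Eq Nat (succ (succ zero)) (succ (succ zero))) (refl Nat (succ (succ zero))))
type:
  Eq (Eq (Eq Nat (succ (succ zero)) (succ (succ zero))) (refl Nat (succ (succ zero))) (refl Nat (succ (succ zero)))) (refl (Eq Nat (succ (succ zero)) (succ (succ zero))) (refl Nat (succ (succ zero)))) (refl (Eq Nat (succ (succ zero)) (succ (succ zero))) (refl Nat (succ (succ zero))))


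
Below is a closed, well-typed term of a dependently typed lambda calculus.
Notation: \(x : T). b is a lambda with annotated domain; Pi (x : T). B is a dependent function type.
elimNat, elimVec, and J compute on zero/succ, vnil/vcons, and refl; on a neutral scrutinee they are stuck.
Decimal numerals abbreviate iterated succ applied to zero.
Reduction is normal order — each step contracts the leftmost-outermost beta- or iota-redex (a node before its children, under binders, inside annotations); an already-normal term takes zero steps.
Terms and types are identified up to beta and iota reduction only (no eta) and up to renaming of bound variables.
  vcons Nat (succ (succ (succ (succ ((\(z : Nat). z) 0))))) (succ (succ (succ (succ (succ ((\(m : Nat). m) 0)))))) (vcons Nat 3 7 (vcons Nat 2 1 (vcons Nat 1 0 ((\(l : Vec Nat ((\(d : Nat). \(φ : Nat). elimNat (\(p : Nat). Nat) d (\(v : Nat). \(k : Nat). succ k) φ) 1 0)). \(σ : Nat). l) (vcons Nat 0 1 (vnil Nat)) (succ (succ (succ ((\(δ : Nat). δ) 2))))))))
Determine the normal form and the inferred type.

reduced normal form:
  vcons Nat 4 5 (vcons Nat 3 7 (vcons Nat 2 1 (vcons Nat 1 0 (vcons Nat 0 1 (vnil Nat)))))
the term's type:
  Vec Nat 5
observation: the term reaches its normal form after 4 normal-order steps.


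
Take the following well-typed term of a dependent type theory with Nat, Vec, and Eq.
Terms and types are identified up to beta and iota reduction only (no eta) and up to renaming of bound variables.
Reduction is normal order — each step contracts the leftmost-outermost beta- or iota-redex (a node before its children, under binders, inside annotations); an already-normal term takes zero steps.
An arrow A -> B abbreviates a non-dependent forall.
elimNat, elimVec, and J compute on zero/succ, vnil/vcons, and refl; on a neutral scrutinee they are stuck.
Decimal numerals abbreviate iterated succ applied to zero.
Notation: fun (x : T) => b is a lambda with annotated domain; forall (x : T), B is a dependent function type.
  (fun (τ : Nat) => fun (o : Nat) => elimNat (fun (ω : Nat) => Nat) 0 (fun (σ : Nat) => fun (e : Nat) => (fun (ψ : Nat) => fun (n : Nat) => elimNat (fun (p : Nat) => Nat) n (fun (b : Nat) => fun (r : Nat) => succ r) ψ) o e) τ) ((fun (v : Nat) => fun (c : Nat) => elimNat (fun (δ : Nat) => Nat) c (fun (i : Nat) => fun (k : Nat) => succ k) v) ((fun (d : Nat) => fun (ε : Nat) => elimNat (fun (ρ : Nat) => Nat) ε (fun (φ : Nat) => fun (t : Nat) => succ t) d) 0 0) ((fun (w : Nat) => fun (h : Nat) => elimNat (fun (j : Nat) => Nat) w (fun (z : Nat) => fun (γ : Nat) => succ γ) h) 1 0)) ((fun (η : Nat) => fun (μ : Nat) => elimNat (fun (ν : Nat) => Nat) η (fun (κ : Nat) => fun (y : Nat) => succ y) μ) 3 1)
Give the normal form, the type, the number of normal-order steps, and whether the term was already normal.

reduced normal form:
  4
type:
  Nat
normal-order step count: 36
started in normal form: no
first redex: a beta-redex


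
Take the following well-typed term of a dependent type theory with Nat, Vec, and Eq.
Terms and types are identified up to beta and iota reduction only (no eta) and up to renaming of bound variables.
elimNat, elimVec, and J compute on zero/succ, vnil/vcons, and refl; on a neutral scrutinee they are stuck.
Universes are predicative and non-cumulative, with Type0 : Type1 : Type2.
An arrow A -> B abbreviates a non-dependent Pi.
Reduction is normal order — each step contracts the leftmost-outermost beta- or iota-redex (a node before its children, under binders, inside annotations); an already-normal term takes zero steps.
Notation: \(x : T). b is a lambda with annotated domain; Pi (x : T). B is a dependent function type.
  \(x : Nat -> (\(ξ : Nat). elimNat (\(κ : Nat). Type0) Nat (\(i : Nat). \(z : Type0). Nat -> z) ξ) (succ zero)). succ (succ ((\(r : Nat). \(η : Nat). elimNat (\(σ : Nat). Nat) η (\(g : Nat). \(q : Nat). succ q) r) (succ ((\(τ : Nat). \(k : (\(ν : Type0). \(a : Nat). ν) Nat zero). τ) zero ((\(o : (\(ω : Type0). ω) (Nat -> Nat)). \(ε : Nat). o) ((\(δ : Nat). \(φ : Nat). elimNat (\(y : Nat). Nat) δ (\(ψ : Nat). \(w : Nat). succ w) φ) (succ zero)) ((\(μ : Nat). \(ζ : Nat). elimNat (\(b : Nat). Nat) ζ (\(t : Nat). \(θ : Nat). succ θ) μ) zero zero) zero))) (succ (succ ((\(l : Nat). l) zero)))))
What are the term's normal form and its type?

reduced normal form:
  \(x : Nat -> Nat -> Nat). succ (succ (succ (succ (succ zero))))
inferred type:
  (Nat -> Nat -> Nat) -> Nat


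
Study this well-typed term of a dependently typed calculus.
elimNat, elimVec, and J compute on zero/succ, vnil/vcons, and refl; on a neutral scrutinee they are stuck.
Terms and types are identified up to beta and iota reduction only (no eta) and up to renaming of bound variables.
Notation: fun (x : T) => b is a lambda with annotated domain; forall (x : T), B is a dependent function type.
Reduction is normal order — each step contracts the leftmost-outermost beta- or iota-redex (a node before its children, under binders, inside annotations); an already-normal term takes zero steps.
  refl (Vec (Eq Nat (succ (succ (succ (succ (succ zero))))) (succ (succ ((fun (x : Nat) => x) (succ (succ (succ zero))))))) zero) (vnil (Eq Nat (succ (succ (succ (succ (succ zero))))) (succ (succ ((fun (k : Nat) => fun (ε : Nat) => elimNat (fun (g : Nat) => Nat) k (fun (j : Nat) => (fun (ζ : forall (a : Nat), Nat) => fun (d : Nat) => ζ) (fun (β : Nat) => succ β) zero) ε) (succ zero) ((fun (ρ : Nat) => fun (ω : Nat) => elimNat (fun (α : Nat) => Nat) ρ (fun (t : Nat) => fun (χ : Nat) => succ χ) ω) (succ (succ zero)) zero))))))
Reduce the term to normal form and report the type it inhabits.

reduced normal form:
  refl (Vec (Eq Nat (succ (succ (succ (succ (succ zero))))) (succ (succ (succ (succ (succ zero)))))) zero) (vnil (Eq Nat (succ (succ (succ (succ (succ zero))))) (succ (succ (succ (succ (succ zero)))))))
type:
  Eq (Vec (Eq Nat (succ (succ (succ (succ (succ zero))))) (succ (succ (succ (succ (succ zero)))))) zero) (vnil (Eq Nat (succ (succ (succ (succ (succ zero))))) (succ (succ (succ (succ (succ zero))))))) (vnil (Eq Nat (succ (succ (succ (succ (succ zero))))) (succ (succ (succ (succ (succ zero)))))))


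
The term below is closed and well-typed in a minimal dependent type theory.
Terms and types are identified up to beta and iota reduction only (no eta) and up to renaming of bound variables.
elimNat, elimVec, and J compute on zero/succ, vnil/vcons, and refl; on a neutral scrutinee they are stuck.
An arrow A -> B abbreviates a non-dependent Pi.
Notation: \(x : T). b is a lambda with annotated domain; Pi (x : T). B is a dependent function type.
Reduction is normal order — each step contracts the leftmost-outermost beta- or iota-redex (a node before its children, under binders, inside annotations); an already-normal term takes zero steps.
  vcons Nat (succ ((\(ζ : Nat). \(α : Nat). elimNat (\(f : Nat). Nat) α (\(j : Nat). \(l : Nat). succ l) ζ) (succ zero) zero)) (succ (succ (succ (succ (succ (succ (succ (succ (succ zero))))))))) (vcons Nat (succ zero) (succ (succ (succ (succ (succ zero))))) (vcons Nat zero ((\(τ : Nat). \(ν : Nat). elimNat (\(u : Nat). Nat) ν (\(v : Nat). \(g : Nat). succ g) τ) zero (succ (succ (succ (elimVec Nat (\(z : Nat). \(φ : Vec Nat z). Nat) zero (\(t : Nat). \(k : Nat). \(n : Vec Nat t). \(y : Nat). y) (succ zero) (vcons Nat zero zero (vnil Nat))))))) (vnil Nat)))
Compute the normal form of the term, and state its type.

normal form:
  vcons Nat (succ (succ zero)) (succ (succ (succ (succ (succ (succ (succ (succ (succ zero))))))))) (vcons Nat (succ zero) (succ (succ (succ (succ (succ zero))))) (vcons Nat zero (succ (succ (succ zero))) (vnil Nat)))
the term's type:
  Vec Nat (succ (succ (succ zero)))
observation: reduction starts at a beta-redex, and 15 normal-order steps reach the normal form.


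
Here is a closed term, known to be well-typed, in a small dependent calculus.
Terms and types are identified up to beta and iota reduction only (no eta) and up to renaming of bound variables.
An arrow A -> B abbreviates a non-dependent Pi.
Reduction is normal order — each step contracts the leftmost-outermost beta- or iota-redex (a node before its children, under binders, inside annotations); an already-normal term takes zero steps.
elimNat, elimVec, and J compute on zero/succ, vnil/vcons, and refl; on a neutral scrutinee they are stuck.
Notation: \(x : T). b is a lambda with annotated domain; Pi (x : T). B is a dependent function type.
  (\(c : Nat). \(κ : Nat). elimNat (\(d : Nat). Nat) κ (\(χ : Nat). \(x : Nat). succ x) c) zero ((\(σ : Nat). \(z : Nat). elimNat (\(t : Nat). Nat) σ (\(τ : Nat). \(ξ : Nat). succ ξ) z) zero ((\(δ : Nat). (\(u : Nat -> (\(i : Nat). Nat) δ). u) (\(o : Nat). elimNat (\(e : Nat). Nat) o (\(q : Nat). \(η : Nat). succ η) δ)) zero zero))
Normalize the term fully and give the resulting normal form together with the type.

normal form:
  zero
inferred type:
  Nat


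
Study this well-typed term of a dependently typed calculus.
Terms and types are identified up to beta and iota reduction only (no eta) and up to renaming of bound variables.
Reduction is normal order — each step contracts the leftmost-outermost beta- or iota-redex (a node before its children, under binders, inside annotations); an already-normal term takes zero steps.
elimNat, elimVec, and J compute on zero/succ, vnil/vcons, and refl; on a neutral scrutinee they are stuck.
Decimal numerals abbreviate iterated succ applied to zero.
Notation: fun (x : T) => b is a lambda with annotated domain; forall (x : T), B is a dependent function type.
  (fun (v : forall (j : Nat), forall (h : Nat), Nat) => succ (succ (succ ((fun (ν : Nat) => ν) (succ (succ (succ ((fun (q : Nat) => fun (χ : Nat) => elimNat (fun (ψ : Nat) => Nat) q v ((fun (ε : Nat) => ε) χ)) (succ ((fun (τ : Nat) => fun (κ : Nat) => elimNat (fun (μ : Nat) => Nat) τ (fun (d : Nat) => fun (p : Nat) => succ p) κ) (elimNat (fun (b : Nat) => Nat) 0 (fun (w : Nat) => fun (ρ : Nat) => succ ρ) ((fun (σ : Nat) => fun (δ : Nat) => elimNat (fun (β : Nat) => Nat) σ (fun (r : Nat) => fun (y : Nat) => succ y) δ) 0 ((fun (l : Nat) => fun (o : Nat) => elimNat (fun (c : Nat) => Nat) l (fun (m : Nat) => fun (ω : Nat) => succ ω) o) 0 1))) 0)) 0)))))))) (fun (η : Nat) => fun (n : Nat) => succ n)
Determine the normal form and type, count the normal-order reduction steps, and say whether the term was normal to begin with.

normal form:
  8
type:
  Nat
normal-order step count: 25
started in normal form: no
first contracted redex: a beta-redex


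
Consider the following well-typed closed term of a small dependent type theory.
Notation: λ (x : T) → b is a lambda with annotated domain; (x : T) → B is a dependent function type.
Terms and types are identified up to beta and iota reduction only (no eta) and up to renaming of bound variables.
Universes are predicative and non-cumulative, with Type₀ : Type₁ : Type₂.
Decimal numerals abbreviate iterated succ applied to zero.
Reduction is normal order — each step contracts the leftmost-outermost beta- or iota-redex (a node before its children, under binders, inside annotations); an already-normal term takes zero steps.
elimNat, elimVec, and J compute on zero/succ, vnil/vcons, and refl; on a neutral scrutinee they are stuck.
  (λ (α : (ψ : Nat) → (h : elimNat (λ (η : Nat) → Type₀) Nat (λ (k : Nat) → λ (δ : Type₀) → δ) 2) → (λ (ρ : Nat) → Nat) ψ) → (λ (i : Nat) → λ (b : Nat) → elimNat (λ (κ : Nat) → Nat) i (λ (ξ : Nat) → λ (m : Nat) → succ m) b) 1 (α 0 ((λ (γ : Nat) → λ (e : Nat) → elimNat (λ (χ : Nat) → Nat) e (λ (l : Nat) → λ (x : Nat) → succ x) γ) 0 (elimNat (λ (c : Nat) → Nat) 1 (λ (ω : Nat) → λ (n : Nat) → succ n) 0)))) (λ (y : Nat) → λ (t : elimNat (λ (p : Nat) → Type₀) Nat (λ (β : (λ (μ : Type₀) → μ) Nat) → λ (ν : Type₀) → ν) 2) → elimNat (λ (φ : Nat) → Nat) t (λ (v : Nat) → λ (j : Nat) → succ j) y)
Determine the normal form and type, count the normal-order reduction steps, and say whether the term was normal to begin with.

reduced normal form:
  2
the term's type:
  Nat
normal-order step count: 14
already normal: no
first contracted redex: a beta-redex


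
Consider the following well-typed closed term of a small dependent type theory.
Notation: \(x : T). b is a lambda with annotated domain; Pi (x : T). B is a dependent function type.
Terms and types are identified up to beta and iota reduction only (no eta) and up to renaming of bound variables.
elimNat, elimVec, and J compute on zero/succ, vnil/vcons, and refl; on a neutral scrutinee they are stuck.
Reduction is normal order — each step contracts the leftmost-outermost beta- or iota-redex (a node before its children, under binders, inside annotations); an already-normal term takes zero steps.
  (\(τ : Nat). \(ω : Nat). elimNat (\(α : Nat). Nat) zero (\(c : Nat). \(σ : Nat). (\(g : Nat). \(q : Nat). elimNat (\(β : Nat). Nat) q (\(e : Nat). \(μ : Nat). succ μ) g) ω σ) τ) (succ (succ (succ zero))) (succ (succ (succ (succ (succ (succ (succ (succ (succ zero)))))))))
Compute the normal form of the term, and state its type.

reduced normal form:
  succ (succ (succ (succ (succ (succ (succ (succ (succ (succ (succ (succ (succ (succ (succ (succ (succ (succ (succ (succ (succ (succ (succ (succ (succ (succ (succ zero))))))))))))))))))))))))))
inferred type:
  Nat
observation: contracting a beta-redex first, the term normalizes in 102 steps.


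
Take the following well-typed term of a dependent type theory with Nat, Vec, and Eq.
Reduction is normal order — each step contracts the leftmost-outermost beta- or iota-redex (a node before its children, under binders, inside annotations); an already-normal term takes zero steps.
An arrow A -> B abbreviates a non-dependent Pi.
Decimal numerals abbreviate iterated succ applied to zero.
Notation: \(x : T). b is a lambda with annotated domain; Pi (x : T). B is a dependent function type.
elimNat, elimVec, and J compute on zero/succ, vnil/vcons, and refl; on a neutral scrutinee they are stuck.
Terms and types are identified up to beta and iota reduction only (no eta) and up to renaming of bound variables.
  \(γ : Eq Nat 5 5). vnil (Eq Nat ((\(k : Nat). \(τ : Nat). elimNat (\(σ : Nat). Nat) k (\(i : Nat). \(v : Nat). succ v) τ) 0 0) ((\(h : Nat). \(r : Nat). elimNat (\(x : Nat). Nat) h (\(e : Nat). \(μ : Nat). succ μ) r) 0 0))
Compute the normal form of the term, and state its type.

normal form:
  \(γ : Eq Nat 5 5). vnil (Eq Nat 0 0)
the term's type:
  Eq Nat 5 5 -> Vec (Eq Nat 0 0) 0
observation: the first redex contracted is a beta-redex; the normal form is reached in 6 normal-order steps.


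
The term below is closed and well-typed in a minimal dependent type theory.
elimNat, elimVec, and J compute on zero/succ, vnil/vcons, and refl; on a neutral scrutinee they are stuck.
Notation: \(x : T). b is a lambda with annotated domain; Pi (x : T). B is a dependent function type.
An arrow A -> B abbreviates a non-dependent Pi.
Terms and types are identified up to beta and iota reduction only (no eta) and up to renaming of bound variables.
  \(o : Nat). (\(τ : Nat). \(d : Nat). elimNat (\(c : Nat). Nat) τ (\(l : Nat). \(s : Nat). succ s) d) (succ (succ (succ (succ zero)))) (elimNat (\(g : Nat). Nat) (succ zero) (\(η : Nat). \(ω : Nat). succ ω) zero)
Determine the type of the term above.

inferred type:
  Nat -> Nat


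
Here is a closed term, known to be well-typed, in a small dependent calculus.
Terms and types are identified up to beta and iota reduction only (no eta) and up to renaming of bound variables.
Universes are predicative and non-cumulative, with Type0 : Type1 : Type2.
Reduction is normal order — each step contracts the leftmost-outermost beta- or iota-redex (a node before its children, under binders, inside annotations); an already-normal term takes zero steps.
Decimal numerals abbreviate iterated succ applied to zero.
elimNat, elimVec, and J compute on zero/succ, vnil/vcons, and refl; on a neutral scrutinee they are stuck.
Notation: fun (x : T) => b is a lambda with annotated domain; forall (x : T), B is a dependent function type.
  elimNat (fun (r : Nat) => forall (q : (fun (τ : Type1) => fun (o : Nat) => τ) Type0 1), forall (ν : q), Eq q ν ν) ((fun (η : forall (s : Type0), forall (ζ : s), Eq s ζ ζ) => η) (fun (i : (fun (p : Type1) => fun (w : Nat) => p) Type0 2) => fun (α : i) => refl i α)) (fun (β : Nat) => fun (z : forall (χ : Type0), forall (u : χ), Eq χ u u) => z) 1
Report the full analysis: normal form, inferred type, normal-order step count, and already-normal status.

resulting normal form:
  fun (r : Type0) => fun (q : r) => refl r q
type:
  forall (r : Type0), forall (q : r), Eq r q q
normal-order step count: 7
started in normal form: no
first contracted redex: an elimNat iota-redex


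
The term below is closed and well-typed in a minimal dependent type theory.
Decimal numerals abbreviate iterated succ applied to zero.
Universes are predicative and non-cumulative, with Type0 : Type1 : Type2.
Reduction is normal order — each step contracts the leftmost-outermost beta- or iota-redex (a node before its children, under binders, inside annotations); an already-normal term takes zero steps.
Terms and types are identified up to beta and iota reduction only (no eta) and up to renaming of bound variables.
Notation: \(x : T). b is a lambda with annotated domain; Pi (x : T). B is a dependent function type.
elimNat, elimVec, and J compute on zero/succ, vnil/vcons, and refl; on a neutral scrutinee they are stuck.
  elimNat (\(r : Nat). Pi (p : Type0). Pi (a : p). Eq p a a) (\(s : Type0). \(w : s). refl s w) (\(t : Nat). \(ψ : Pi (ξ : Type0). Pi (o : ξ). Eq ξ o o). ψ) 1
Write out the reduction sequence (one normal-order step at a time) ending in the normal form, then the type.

normal-order reduction:
  elimNat (\(r : Nat). Pi (p : Type0). Pi (a : p). Eq p a a) (\(s : Type0). \(w : s). refl s w) (\(t : Nat). \(ψ : Pi (ξ : Type0). Pi (o : ξ). Eq ξ o o). ψ) 1
  ~> (\(r : Nat). \(p : Pi (a : Type0). Pi (s : a). Eq a s s). p) 0 (elimNat (\(w : Nat). Pi (t : Type0). Pi (ψ : t). Eq t ψ ψ) (\(ξ : Type0). \(o : ξ). refl ξ o) (\(μ : Nat). \(σ : Pi (ρ : Type0). Pi (δ : ρ). Eq ρ δ δ). σ) 0)
  ~> (\(r : Pi (p : Type0). Pi (a : p). Eq p a a). r) (elimNat (\(s : Nat). Pi (w : Type0). Pi (t : w). Eq w t t) (\(ψ : Type0). \(ξ : ψ). refl ψ ξ) (\(o : Nat). \(μ : Pi (σ : Type0). Pi (ρ : σ). Eq σ ρ ρ). μ) 0)
  ~> elimNat (\(r : Nat). Pi (p : Type0). Pi (a : p). Eq p a a) (\(s : Type0). \(w : s). refl s w) (\(t : Nat). \(ψ : Pi (ξ : Type0). Pi (o : ξ). Eq ξ o o). ψ) 0
  ~> \(r : Type0). \(p : r). refl r p
inferred type:
  Pi (r : Type0). Pi (p : r). Eq r p p


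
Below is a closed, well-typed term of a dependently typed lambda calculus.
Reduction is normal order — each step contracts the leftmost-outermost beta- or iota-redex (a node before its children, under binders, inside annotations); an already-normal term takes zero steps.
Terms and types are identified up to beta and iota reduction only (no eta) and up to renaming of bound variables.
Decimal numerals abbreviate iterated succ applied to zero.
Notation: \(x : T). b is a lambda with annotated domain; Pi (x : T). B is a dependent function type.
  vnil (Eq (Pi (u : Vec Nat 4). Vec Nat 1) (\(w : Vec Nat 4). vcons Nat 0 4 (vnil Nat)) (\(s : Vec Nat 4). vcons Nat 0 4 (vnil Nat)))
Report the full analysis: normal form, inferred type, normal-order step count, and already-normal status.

normal form:
  vnil (Eq (Pi (u : Vec Nat 4). Vec Nat 1) (\(w : Vec Nat 4). vcons Nat 0 4 (vnil Nat)) (\(s : Vec Nat 4). vcons Nat 0 4 (vnil Nat)))
inferred type:
  Vec (Eq (Pi (u : Vec Nat 4). Vec Nat 1) (\(w : Vec Nat 4). vcons Nat 0 4 (vnil Nat)) (\(s : Vec Nat 4). vcons Nat 0 4 (vnil Nat))) 0
reduction steps (normal order): 0
already normal: yes


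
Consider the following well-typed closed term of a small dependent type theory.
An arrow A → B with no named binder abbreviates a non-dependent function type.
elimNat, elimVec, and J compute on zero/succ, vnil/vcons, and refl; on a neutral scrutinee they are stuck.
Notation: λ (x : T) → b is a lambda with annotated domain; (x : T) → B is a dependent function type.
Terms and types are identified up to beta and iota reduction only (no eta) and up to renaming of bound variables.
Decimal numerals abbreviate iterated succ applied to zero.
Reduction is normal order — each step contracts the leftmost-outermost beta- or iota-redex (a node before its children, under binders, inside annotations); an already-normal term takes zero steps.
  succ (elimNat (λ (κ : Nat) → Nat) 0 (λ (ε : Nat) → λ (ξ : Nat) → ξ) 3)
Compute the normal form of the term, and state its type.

reduced normal form:
  1
inferred type:
  Nat


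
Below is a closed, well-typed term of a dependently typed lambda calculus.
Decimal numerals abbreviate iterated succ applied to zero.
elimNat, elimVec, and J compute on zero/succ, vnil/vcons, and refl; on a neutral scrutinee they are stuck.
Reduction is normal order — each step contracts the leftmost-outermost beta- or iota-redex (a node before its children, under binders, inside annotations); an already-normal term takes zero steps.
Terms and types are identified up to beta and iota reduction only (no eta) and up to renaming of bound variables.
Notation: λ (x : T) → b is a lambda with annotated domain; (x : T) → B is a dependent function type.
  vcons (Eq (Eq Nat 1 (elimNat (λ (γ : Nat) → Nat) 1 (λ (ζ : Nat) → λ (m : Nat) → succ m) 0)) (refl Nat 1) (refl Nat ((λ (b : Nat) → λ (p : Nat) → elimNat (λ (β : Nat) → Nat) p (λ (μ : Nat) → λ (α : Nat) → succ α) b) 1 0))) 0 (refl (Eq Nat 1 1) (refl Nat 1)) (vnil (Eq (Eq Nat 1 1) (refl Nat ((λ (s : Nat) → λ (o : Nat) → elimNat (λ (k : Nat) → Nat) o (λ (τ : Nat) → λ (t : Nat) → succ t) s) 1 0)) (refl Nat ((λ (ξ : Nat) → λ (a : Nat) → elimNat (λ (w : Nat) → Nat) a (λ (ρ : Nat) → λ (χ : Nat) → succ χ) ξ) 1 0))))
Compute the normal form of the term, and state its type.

normal form:
  vcons (Eq (Eq Nat 1 1) (refl Nat 1) (refl Nat 1)) 0 (refl (Eq Nat 1 1) (refl Nat 1)) (vnil (Eq (Eq Nat 1 1) (refl Nat 1) (refl Nat 1)))
type:
  Vec (Eq (Eq Nat 1 1) (refl Nat 1) (refl Nat 1)) 1


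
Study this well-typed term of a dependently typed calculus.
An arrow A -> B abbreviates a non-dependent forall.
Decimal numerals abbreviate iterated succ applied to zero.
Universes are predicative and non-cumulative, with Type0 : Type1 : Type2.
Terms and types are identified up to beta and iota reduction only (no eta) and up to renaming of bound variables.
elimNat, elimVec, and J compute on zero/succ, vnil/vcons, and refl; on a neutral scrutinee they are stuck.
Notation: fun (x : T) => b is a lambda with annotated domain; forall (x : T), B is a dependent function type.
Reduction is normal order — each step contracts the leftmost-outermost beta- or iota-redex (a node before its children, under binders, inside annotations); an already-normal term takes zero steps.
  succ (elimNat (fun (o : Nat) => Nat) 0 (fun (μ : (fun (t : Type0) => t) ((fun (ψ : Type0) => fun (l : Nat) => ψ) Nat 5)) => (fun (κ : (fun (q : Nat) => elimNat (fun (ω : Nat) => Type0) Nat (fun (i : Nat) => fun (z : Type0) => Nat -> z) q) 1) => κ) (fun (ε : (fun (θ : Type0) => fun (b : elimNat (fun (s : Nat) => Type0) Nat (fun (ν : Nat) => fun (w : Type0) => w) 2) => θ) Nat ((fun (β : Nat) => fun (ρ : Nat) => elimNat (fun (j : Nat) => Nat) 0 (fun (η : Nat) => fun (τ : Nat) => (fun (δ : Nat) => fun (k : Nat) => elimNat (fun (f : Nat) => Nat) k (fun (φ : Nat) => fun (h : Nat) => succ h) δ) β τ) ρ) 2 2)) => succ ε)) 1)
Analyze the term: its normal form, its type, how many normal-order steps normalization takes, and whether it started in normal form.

reduced normal form:
  2
the term's type:
  Nat
steps to reach normal form (normal order): 5
started in normal form: no
first contracted redex: an elimNat iota-redex


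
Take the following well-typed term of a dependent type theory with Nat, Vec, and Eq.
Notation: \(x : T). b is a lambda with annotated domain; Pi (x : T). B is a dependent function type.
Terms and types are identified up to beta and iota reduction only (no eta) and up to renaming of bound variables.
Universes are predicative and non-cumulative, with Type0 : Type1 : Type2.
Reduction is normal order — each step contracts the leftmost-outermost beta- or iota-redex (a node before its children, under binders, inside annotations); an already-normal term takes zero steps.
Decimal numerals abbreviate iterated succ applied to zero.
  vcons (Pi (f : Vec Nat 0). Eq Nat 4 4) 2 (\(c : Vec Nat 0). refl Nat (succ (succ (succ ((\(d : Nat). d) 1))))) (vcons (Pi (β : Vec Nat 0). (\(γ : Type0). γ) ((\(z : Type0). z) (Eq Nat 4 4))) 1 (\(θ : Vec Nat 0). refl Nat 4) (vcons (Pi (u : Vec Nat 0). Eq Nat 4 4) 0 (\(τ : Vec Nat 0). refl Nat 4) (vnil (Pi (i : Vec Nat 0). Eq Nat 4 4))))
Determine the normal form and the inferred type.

resulting normal form:
  vcons (Pi (f : Vec Nat 0). Eq Nat 4 4) 2 (\(c : Vec Nat 0). refl Nat 4) (vcons (Pi (d : Vec Nat 0). Eq Nat 4 4) 1 (\(β : Vec Nat 0). refl Nat 4) (vcons (Pi (γ : Vec Nat 0). Eq Nat 4 4) 0 (\(z : Vec Nat 0). refl Nat 4) (vnil (Pi (θ : Vec Nat 0). Eq Nat 4 4))))
type:
  Vec (Pi (f : Vec Nat 0). Eq Nat 4 4) 3
observation: the term reaches its normal form after 3 normal-order steps.


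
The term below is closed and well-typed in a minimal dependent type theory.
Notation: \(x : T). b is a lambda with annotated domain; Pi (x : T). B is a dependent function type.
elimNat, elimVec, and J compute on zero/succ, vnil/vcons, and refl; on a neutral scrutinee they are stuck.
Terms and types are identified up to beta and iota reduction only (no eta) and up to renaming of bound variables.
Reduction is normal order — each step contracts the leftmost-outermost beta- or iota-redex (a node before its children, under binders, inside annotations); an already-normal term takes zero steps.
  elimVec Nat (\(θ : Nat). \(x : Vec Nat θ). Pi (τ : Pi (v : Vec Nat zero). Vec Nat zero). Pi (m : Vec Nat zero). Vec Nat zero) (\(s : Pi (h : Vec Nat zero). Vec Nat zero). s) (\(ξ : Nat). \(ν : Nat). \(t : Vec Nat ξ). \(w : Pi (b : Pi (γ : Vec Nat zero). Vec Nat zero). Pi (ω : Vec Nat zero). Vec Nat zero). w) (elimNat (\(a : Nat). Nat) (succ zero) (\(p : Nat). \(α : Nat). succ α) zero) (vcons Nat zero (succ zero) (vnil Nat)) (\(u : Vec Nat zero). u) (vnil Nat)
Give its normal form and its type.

resulting normal form:
  vnil Nat
type:
  Vec Nat zero


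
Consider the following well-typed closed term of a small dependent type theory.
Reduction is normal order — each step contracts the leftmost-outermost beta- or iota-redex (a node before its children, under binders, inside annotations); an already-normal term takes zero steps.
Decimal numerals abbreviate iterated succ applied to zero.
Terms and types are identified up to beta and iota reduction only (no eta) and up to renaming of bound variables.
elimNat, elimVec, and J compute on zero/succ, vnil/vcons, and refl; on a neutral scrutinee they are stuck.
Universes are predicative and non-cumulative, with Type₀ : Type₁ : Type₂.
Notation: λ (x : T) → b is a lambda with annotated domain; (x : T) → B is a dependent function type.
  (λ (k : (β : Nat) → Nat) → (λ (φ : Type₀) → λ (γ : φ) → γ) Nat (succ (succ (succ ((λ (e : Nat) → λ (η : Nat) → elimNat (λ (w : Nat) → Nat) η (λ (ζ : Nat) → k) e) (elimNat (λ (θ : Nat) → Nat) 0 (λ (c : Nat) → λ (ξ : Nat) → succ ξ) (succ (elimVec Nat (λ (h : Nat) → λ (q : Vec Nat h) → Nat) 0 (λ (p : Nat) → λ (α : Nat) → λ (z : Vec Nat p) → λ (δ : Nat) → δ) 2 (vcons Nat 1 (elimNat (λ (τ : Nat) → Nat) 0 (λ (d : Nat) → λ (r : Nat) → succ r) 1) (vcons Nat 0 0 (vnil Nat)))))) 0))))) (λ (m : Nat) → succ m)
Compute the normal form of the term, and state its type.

normal form:
  4
the term's type:
  Nat
observation: contracting a beta-redex first, the term normalizes in 24 steps.


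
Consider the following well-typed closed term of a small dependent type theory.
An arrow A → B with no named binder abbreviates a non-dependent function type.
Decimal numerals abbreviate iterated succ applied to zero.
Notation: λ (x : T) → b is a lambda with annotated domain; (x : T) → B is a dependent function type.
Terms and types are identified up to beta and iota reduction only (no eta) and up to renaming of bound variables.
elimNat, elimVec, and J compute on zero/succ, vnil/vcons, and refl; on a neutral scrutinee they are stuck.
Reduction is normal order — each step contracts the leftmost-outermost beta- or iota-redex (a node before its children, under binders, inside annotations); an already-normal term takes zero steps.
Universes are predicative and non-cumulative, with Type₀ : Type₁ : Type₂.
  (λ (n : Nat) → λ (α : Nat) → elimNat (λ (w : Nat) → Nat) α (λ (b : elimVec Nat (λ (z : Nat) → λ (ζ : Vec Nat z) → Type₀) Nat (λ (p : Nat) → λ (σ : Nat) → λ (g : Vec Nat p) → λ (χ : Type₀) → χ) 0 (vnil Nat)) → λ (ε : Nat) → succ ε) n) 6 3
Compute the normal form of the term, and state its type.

resulting normal form:
  9
type:
  Nat


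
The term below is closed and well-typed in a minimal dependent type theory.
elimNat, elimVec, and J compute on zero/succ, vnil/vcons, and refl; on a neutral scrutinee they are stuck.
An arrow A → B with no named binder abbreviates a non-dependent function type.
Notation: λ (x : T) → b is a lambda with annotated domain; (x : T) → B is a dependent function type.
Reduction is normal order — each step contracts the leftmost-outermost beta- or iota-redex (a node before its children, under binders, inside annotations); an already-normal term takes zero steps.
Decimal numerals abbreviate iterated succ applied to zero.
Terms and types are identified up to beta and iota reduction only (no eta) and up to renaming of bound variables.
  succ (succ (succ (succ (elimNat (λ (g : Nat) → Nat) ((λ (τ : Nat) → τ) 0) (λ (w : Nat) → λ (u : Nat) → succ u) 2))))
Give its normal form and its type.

normal form:
  6
the term's type:
  Nat
observation: the term reaches its normal form after 8 normal-order steps.


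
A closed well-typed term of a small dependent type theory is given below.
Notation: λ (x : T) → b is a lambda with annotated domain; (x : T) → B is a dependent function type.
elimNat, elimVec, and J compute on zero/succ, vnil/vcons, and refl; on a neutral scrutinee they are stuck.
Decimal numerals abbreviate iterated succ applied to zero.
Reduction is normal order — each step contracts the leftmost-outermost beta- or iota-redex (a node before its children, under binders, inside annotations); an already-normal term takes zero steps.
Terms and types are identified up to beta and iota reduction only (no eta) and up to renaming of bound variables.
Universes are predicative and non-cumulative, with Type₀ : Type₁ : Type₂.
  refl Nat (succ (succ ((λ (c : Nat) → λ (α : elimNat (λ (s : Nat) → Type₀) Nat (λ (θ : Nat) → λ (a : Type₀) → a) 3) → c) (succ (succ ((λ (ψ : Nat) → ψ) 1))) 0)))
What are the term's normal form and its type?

normal form:
  refl Nat 5
the term's type:
  Eq Nat 5 5


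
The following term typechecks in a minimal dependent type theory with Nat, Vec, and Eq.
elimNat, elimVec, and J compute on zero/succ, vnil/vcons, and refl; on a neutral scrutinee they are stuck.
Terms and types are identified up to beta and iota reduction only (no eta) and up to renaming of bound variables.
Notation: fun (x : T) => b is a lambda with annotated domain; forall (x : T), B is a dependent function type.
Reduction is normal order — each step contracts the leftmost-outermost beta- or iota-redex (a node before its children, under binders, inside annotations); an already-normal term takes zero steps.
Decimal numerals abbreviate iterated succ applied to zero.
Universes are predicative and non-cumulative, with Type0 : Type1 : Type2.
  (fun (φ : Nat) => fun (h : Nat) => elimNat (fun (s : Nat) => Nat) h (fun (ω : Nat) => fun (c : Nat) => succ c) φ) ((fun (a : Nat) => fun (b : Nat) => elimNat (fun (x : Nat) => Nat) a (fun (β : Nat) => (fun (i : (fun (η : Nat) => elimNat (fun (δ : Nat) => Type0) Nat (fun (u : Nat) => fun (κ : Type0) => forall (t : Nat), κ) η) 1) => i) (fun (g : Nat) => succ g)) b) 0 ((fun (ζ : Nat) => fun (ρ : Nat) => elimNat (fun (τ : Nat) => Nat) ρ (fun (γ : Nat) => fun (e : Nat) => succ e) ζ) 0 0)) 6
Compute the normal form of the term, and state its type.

reduced normal form:
  6
type:
  Nat
observation: the first redex contracted is a beta-redex; the normal form is reached in 10 normal-order steps.


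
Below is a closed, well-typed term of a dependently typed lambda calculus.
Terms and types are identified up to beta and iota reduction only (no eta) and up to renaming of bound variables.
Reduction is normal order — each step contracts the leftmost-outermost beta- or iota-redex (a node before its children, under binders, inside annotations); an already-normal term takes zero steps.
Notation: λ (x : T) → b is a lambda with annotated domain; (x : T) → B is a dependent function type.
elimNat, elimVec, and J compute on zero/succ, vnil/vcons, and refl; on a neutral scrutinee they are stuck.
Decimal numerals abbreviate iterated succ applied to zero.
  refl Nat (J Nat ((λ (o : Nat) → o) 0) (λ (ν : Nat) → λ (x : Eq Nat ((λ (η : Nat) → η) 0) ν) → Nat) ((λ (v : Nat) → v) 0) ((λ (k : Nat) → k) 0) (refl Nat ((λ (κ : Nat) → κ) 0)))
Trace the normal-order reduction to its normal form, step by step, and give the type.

normal-order reduction:
  refl Nat (J Nat ((λ (o : Nat) → o) 0) (λ (ν : Nat) → λ (x : Eq Nat ((λ (η : Nat) → η) 0) ν) → Nat) ((λ (v : Nat) → v) 0) ((λ (k : Nat) → k) 0) (refl Nat ((λ (κ : Nat) → κ) 0)))
  ~> refl Nat ((λ (o : Nat) → o) 0)
  ~> refl Nat 0
the term's type:
  Eq Nat 0 0


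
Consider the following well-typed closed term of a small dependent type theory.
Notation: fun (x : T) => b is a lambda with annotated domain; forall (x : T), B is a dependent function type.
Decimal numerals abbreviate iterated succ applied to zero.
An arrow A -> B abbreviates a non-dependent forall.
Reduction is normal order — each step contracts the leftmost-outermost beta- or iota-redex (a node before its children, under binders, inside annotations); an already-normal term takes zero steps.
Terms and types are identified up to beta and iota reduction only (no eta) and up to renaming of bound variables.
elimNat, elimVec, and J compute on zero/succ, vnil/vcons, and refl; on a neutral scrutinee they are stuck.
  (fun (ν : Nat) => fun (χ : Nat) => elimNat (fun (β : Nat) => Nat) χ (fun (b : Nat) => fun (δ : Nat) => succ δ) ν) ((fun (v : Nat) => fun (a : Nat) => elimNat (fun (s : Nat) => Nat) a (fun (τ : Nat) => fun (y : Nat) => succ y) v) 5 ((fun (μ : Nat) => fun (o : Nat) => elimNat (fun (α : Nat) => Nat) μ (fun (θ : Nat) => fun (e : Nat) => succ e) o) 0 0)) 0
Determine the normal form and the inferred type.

resulting normal form:
  5
the term's type:
  Nat


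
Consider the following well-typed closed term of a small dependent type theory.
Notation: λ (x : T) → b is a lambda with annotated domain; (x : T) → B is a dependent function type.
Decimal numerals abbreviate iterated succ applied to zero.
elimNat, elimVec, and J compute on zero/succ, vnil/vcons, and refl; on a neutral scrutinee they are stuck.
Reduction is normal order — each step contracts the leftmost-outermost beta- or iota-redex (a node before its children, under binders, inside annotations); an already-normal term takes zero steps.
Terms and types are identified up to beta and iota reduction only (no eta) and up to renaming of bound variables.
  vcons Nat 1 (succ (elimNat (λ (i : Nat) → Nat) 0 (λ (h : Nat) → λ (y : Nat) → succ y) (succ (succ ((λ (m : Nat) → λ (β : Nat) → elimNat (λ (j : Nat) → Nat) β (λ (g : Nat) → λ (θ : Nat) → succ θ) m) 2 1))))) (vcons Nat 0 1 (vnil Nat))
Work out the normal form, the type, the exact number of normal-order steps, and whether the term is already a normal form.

normal form:
  vcons Nat 1 6 (vcons Nat 0 1 (vnil Nat))
type:
  Vec Nat 2
normal-order step count: 25
started in normal form: no
first redex: an elimNat iota-redex


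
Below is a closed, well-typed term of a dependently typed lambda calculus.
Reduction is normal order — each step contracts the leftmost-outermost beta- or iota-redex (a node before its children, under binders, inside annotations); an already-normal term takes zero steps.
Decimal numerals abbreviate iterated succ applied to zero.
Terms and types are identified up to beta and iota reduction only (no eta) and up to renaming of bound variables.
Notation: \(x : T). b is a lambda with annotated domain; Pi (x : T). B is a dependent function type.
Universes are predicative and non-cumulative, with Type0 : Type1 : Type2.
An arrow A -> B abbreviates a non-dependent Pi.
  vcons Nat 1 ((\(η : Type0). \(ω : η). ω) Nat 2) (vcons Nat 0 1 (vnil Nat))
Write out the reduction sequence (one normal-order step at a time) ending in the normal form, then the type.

normal-order reduction:
  vcons Nat 1 ((\(η : Type0). \(ω : η). ω) Nat 2) (vcons Nat 0 1 (vnil Nat))
  ~> vcons Nat 1 ((\(η : Nat). η) 2) (vcons Nat 0 1 (vnil Nat))
  ~> vcons Nat 1 2 (vcons Nat 0 1 (vnil Nat))
the term's type:
  Vec Nat 2


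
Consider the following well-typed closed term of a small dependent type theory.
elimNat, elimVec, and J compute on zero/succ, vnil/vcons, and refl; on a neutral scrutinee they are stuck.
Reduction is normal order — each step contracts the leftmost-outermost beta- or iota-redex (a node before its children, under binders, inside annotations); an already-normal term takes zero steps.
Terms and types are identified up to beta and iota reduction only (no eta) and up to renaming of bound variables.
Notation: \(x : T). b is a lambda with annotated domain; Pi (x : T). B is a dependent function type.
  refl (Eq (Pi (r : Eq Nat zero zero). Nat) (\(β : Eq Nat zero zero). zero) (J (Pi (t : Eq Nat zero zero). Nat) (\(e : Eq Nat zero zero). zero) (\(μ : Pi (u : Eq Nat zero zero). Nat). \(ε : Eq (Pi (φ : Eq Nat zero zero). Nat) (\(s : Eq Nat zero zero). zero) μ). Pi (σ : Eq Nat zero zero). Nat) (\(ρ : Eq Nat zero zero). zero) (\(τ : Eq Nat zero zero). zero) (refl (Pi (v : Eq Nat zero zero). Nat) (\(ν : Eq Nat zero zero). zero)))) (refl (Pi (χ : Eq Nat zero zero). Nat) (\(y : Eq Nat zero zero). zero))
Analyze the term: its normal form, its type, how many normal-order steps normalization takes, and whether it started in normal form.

reduced normal form:
  refl (Eq (Pi (r : Eq Nat zero zero). Nat) (\(β : Eq Nat zero zero). zero) (\(t : Eq Nat zero zero). zero)) (refl (Pi (e : Eq Nat zero zero). Nat) (\(μ : Eq Nat zero zero). zero))
the term's type:
  Eq (Eq (Pi (r : Eq Nat zero zero). Nat) (\(β : Eq Nat zero zero). zero) (\(t : Eq Nat zero zero). zero)) (refl (Pi (e : Eq Nat zero zero). Nat) (\(μ : Eq Nat zero zero). zero)) (refl (Pi (u : Eq Nat zero zero). Nat) (\(ε : Eq Nat zero zero). zero))
normal-order step count: 1
already normal: no
first redex: a J iota-redex
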